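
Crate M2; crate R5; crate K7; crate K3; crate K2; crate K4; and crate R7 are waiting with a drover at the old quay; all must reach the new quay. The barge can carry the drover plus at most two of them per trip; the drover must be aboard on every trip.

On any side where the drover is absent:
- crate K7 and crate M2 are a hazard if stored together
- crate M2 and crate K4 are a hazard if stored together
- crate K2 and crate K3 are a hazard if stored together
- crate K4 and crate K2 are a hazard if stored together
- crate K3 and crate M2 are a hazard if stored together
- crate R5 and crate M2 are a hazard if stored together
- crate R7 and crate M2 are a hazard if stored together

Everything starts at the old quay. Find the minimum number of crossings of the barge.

Counting alone: the drover can take at most 2 across per trip to the new quay, so moving all 7 needs at least 4 loaded trips out, with a return between consecutive ones — at least 7 crossings.
The safety rule pushes this higher. Following every safe sequence of crossings, the most of the 7 that can be at the new quay as the barge arrives there on crossing 7 is 6 — never all 7.
So no plan with fewer than 9 crossings exists, and this one achieves 9:
1. Drover goes to the new quay with crate K2 and crate M2.
2. Drover goes back to the old quay alone.
3. Drover goes to the new quay with crate K7 and crate R5.
4. Drover goes back to the old quay with crate M2.
5. Drover goes to the new quay with crate K3 and crate M2.
6. Drover goes back to the old quay with crate K2 and crate M2.
7. Drover goes to the new quay with crate K4 and crate R7.
8. Drover goes back to the old quay alone.
9. Drover goes to the new quay with crate K2 and crate M2.

9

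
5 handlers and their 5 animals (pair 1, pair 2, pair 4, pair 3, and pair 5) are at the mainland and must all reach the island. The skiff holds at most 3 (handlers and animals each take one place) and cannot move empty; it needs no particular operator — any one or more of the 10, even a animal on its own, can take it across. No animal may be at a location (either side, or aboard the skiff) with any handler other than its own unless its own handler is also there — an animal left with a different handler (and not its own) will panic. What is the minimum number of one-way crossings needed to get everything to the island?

Counting alone: each trip to the island takes at most 3 across and each return brings at least 1 back, so after t trips out (and t−1 returns) at most 3t − (t−1) of the 10 are across; that first reaches 10 at t = 5, so at least 9 crossings are needed.
The safety rule pushes this higher. Following every safe sequence of crossings, the most of the 10 that can be at the island as the skiff arrives there on crossing 9 is 9 — never all 10.
So no plan with fewer than 11 crossings exists, and this one achieves 11:
1. animal 1 and handler 1 cross → the island.
2. handler 1 crosses ← the mainland.
3. animal 2, animal 3, and animal 4 cross → the island.
4. animal 1 crosses ← the mainland.
5. handler 2, handler 3, and handler 4 cross → the island.
6. animal 2 and handler 2 cross ← the mainland.
7. handler 1, handler 2, and handler 5 cross → the island.
8. animal 4 crosses ← the mainland.
9. animal 1 and animal 2 cross → the island.
10. animal 1 crosses ← the mainland.
11. animal 1, animal 4, and animal 5 cross → the island.

11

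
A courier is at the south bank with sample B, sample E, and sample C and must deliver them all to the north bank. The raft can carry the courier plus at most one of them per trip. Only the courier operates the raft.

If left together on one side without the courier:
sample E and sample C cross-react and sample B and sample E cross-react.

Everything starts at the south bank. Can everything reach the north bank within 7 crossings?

Yes — this plan uses 7 crossings (≤ 7):
1. Courier goes to the north bank with sample E.
2. Courier goes back to the south bank alone.
3. Courier goes to the north bank with sample B.
4. Courier goes back to the south bank with sample E.
5. Courier goes to the north bank with sample C.
6. Courier goes back to the south bank alone.
7. Courier goes to the north bank with sample E.

Yes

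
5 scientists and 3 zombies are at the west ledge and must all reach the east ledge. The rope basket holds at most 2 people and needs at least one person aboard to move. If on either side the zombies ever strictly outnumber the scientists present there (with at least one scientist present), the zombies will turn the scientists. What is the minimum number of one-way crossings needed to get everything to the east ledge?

Counting alone: each trip to the east ledge takes at most 2 across and each return brings at least 1 back, so after t trips out (and t−1 returns) at most 2t − (t−1) of the 8 are across; that first reaches 8 at t = 7, so at least 13 crossings are needed.
The plan below uses exactly 13 crossings, so it is optimal:
1. 2 zombies → the east ledge.  (the west ledge: 5S 1Z; the east ledge: 0S 2Z)
2. 1 zombie ← the west ledge.  (the west ledge: 5S 2Z; the east ledge: 0S 1Z)
3. 2 zombies → the east ledge.  (the west ledge: 5S 0Z; the east ledge: 0S 3Z)
4. 1 zombie ← the west ledge.  (the west ledge: 5S 1Z; the east ledge: 0S 2Z)
5. 2 scientists → the east ledge.  (the west ledge: 3S 1Z; the east ledge: 2S 2Z)
6. 1 zombie ← the west ledge.  (the west ledge: 3S 2Z; the east ledge: 2S 1Z)
7. 1 scientist and 1 zombie → the east ledge.  (the west ledge: 2S 1Z; the east ledge: 3S 2Z)
8. 1 zombie ← the west ledge.  (the west ledge: 2S 2Z; the east ledge: 3S 1Z)
9. 2 zombies → the east ledge.  (the west ledge: 2S 0Z; the east ledge: 3S 3Z)
10. 1 zombie ← the west ledge.  (the west ledge: 2S 1Z; the east ledge: 3S 2Z)
11. 1 scientist and 1 zombie → the east ledge.  (the west ledge: 1S 0Z; the east ledge: 4S 3Z)
12. 1 zombie ← the west ledge.  (the west ledge: 1S 1Z; the east ledge: 4S 2Z)
13. 1 scientist and 1 zombie → the east ledge.  (the west ledge: 0S 0Z; the east ledge: 5S 3Z)

13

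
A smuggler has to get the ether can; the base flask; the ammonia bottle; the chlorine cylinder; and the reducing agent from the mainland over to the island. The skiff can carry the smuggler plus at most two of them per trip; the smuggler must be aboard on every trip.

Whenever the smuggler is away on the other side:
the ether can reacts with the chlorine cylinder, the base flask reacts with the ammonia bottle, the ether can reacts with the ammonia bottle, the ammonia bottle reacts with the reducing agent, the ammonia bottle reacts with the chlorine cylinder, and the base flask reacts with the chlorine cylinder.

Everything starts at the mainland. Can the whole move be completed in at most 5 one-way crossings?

Counting alone: the smuggler can take at most 2 across per trip to the island, so moving all 5 needs at least 3 loaded trips out, with a return between consecutive ones — at least 5 crossings.
The safety rule pushes this higher. Following every safe sequence of crossings, the most of the 5 that can be at the island as the skiff arrives there on crossing 5 is 4 — never all 5.
So the move cannot be finished within 5 crossings. (The shortest complete plan takes 7:)
1. Smuggler goes to the island with the ammonia bottle and the chlorine cylinder.
2. Smuggler goes back to the mainland with the ammonia bottle.
3. Smuggler goes to the island with the ammonia bottle and the reducing agent.
4. Smuggler goes back to the mainland with the ammonia bottle.
5. Smuggler goes to the island with the base flask and the ether can.
6. Smuggler goes back to the mainland with the chlorine cylinder.
7. Smuggler goes to the island with the ammonia bottle and the chlorine cylinder.

No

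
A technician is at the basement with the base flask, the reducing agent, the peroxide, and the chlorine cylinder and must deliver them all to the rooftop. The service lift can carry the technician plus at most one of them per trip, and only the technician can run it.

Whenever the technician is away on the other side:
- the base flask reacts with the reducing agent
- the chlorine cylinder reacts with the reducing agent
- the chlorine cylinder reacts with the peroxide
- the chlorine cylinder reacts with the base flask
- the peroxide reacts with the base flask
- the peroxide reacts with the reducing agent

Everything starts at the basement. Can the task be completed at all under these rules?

No

Whatever the first load, the items left behind include a forbidden pair without the technician. No opening move is safe, so no plan exists.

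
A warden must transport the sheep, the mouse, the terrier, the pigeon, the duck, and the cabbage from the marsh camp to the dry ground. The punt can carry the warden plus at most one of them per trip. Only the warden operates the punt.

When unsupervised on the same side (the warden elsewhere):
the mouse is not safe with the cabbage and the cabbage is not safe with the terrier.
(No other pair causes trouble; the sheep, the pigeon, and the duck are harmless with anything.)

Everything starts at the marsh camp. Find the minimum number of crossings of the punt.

Counting alone: the warden can take at most 1 across per trip to the dry ground, so moving all 6 needs at least 6 loaded trips out, with a return between consecutive ones — at least 11 crossings.
The safety rule pushes this higher. Following every safe sequence of crossings, the most of the 6 that can be at the dry ground as the punt arrives there on crossing 11 is 5 — never all 6.
So no plan with fewer than 13 crossings exists, and this one achieves 13:
1. Warden goes to the dry ground with the cabbage.
2. Warden goes back to the marsh camp alone.
3. Warden goes to the dry ground with the sheep.
4. Warden goes back to the marsh camp alone.
5. Warden goes to the dry ground with the mouse.
6. Warden goes back to the marsh camp with the cabbage.
7. Warden goes to the dry ground with the terrier.
8. Warden goes back to the marsh camp alone.
9. Warden goes to the dry ground with the pigeon.
10. Warden goes back to the marsh camp alone.
11. Warden goes to the dry ground with the duck.
12. Warden goes back to the marsh camp alone.
13. Warden goes to the dry ground with the cabbage.

13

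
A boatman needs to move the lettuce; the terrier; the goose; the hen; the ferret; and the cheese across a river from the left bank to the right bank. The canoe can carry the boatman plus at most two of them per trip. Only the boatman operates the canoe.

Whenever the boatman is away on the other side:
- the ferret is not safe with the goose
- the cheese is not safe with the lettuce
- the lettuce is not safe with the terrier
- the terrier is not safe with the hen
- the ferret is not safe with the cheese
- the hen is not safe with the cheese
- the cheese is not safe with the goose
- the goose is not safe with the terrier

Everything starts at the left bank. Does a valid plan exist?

No

Whatever the first load, the items left behind include a forbidden pair without the boatman. No opening move is safe, so no plan exists.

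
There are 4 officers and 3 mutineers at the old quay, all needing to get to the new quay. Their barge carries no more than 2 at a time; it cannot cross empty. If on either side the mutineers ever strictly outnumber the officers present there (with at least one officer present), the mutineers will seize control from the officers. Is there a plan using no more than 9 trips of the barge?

No

Counting alone: each trip to the new quay takes at most 2 across and each return brings at least 1 back, so after t trips out (and t−1 returns) at most 2t − (t−1) of the 7 are across; that first reaches 7 at t = 6, so at least 11 crossings are needed.
Since 9 < 11, 9 crossings cannot be enough. (The shortest complete plan in fact takes 11:)
1. 2 mutineers → the new quay.  (the old quay: 4O 1M; the new quay: 0O 2M)
2. 1 mutineer ← the old quay.  (the old quay: 4O 2M; the new quay: 0O 1M)
3. 2 mutineers → the new quay.  (the old quay: 4O 0M; the new quay: 0O 3M)
4. 1 mutineer ← the old quay.  (the old quay: 4O 1M; the new quay: 0O 2M)
5. 2 officers → the new quay.  (the old quay: 2O 1M; the new quay: 2O 2M)
6. 1 mutineer ← the old quay.  (the old quay: 2O 2M; the new quay: 2O 1M)
7. 1 officer and 1 mutineer → the new quay.  (the old quay: 1O 1M; the new quay: 3O 2M)
8. 1 officer ← the old quay.  (the old quay: 2O 1M; the new quay: 2O 2M)
9. 1 officer and 1 mutineer → the new quay.  (the old quay: 1O 0M; the new quay: 3O 3M)
10. 1 mutineer ← the old quay.  (the old quay: 1O 1M; the new quay: 3O 2M)
11. 1 officer and 1 mutineer → the new quay.  (the old quay: 0O 0M; the new quay: 4O 3M)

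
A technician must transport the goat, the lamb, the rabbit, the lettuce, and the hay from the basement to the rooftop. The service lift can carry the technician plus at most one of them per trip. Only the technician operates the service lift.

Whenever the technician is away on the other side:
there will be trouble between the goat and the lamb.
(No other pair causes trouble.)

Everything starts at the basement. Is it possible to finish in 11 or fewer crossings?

Yes — this plan uses 9 crossings (≤ 11):
1. Technician goes to the rooftop with the goat.
2. Technician goes back to the basement alone.
3. Technician goes to the rooftop with the rabbit.
4. Technician goes back to the basement alone.
5. Technician goes to the rooftop with the lettuce.
6. Technician goes back to the basement alone.
7. Technician goes to the rooftop with the hay.
8. Technician goes back to the basement alone.
9. Technician goes to the rooftop with the lamb.

Yes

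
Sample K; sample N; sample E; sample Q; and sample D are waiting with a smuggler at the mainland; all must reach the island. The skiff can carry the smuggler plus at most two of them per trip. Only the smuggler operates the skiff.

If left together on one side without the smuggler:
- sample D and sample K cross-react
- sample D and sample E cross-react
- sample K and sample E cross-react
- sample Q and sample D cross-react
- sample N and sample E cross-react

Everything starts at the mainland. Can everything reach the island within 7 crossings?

Yes

Yes — this plan uses 7 crossings (≤ 7):
1. Smuggler goes to the island with sample D and sample E.  [the mainland: sample K, sample N, sample Q | the island: sample D, sample E]
2. Smuggler goes back to the mainland with sample E.  [the mainland: sample E, sample K, sample N, sample Q | the island: sample D]
3. Smuggler goes to the island with sample K and sample N.  [the mainland: sample E, sample Q | the island: sample D, sample K, sample N]
4. Smuggler goes back to the mainland with sample K.  [the mainland: sample E, sample K, sample Q | the island: sample D, sample N]
5. Smuggler goes to the island with sample K and sample Q.  [the mainland: sample E | the island: sample D, sample K, sample N, sample Q]
6. Smuggler goes back to the mainland with sample D.  [the mainland: sample D, sample E | the island: sample K, sample N, sample Q]
7. Smuggler goes to the island with sample D and sample E.  [the mainland: — | the island: sample D, sample E, sample K, sample N, sample Q]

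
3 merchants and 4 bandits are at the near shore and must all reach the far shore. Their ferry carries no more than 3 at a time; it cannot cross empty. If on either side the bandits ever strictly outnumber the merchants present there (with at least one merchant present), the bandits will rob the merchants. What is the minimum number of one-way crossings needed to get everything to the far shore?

The bandits already outnumber the merchants at the near shore before anyone moves, so the starting position itself is disallowed.

impossible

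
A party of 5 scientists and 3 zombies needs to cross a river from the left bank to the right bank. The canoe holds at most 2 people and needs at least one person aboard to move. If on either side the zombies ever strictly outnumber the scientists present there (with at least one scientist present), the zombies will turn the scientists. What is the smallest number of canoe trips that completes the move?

Counting alone: each trip to the right bank takes at most 2 across and each return brings at least 1 back, so after t trips out (and t−1 returns) at most 2t − (t−1) of the 8 are across; that first reaches 8 at t = 7, so at least 13 crossings are needed.
The plan below uses exactly 13 crossings, so it is optimal:
1. 2 zombies → the right bank.  (the left bank: 5S 1Z; the right bank: 0S 2Z)
2. 1 zombie ← the left bank.  (the left bank: 5S 2Z; the right bank: 0S 1Z)
3. 2 zombies → the right bank.  (the left bank: 5S 0Z; the right bank: 0S 3Z)
4. 1 zombie ← the left bank.  (the left bank: 5S 1Z; the right bank: 0S 2Z)
5. 2 scientists → the right bank.  (the left bank: 3S 1Z; the right bank: 2S 2Z)
6. 1 zombie ← the left bank.  (the left bank: 3S 2Z; the right bank: 2S 1Z)
7. 1 scientist and 1 zombie → the right bank.  (the left bank: 2S 1Z; the right bank: 3S 2Z)
8. 1 zombie ← the left bank.  (the left bank: 2S 2Z; the right bank: 3S 1Z)
9. 2 zombies → the right bank.  (the left bank: 2S 0Z; the right bank: 3S 3Z)
10. 1 zombie ← the left bank.  (the left bank: 2S 1Z; the right bank: 3S 2Z)
11. 1 scientist and 1 zombie → the right bank.  (the left bank: 1S 0Z; the right bank: 4S 3Z)
12. 1 zombie ← the left bank.  (the left bank: 1S 1Z; the right bank: 4S 2Z)
13. 1 scientist and 1 zombie → the right bank.  (the left bank: 0S 0Z; the right bank: 5S 3Z)

13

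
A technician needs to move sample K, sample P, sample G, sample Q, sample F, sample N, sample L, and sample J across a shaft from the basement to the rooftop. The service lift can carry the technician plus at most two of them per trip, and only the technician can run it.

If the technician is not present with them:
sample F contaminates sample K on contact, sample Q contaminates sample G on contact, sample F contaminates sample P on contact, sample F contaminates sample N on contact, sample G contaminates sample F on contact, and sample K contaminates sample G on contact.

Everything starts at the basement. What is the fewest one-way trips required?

Counting alone: the technician can take at most 2 across per trip to the rooftop, so moving all 8 needs at least 4 loaded trips out, with a return between consecutive ones — at least 7 crossings.
The safety rule pushes this higher. Following every safe sequence of crossings, the most of the 8 that can be at the rooftop as the service lift arrives there on crossings 7, 9, 11 is 5, 6, 7 respectively — never all 8.
So no plan with fewer than 13 crossings exists, and this one achieves 13:
1. Technician goes to the rooftop with sample F and sample G.
2. Technician goes back to the basement with sample G.
3. Technician goes to the rooftop with sample K and sample Q.
4. Technician goes back to the basement with sample K.
5. Technician goes to the rooftop with sample K and sample P.
6. Technician goes back to the basement with sample F.
7. Technician goes to the rooftop with sample G and sample N.
8. Technician goes back to the basement with sample G.
9. Technician goes to the rooftop with sample G and sample L.
10. Technician goes back to the basement with sample G.
11. Technician goes to the rooftop with sample G and sample J.
12. Technician goes back to the basement with sample G.
13. Technician goes to the rooftop with sample F and sample G.

13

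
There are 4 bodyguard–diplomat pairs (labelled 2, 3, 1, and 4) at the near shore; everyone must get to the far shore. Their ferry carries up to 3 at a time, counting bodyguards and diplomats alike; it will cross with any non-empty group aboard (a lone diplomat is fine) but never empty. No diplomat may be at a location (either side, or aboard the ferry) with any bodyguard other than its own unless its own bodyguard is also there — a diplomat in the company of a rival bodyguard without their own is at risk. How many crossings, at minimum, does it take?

9

Counting alone: each trip to the far shore takes at most 3 across and each return brings at least 1 back, so after t trips out (and t−1 returns) at most 3t − (t−1) of the 8 are across; that first reaches 8 at t = 4, so at least 7 crossings are needed.
The safety rule pushes this higher. Following every safe sequence of crossings, the most of the 8 that can be at the far shore as the ferry arrives there on crossing 7 is 7 — never all 8.
So no plan with fewer than 9 crossings exists, and this one achieves 9:
1. bodyguard 2 and diplomat 2 cross → the far shore.
2. bodyguard 2 crosses ← the near shore.
3. bodyguard 2, bodyguard 3, and diplomat 3 cross → the far shore.
4. bodyguard 2 and diplomat 2 cross ← the near shore.
5. bodyguard 1, bodyguard 2, and bodyguard 4 cross → the far shore.
6. diplomat 3 crosses ← the near shore.
7. diplomat 2 and diplomat 3 cross → the far shore.
8. diplomat 2 crosses ← the near shore.
9. diplomat 1, diplomat 2, and diplomat 4 cross → the far shore.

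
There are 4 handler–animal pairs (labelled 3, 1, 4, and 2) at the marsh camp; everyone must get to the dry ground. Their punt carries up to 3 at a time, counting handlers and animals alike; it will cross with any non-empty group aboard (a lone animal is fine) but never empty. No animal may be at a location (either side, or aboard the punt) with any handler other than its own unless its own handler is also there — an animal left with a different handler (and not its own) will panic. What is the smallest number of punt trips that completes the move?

9

Counting alone: each trip to the dry ground takes at most 3 across and each return brings at least 1 back, so after t trips out (and t−1 returns) at most 3t − (t−1) of the 8 are across; that first reaches 8 at t = 4, so at least 7 crossings are needed.
The safety rule pushes this higher. Following every safe sequence of crossings, the most of the 8 that can be at the dry ground as the punt arrives there on crossing 7 is 7 — never all 8.
So no plan with fewer than 9 crossings exists, and this one achieves 9:
1. animal 3 and handler 3 cross → the dry ground.
2. handler 3 crosses ← the marsh camp.
3. animal 1, handler 1, and handler 3 cross → the dry ground.
4. animal 3 and handler 3 cross ← the marsh camp.
5. handler 2, handler 3, and handler 4 cross → the dry ground.
6. animal 1 crosses ← the marsh camp.
7. animal 1 and animal 3 cross → the dry ground.
8. animal 3 crosses ← the marsh camp.
9. animal 2, animal 3, and animal 4 cross → the dry ground.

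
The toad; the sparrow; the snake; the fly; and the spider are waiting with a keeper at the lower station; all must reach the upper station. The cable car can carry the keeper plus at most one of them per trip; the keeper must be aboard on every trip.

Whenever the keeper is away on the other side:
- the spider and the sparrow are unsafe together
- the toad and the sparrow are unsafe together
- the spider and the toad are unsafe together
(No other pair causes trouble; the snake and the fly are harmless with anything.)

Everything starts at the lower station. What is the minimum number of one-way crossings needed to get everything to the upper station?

impossible

Whatever the first load, the items left behind include a forbidden pair without the keeper. No opening move is safe, so no plan exists.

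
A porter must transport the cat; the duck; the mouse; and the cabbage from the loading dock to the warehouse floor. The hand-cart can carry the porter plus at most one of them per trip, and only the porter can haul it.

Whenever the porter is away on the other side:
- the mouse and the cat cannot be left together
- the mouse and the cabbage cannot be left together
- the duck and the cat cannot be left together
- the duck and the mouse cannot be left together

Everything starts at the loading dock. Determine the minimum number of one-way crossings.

impossible

Whatever the first load, the items left behind include a forbidden pair without the porter. No opening move is safe, so no plan exists.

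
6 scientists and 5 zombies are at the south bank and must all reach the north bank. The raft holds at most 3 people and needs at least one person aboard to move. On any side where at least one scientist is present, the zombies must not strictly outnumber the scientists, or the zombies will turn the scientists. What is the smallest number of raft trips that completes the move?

Counting alone: each trip to the north bank takes at most 3 across and each return brings at least 1 back, so after t trips out (and t−1 returns) at most 3t − (t−1) of the 11 are across; that first reaches 11 at t = 5, so at least 9 crossings are needed.
The plan below uses exactly 9 crossings, so it is optimal:
1. 3 zombies → the north bank.  (the south bank: 6S 2Z; the north bank: 0S 3Z)
2. 1 zombie ← the south bank.  (the south bank: 6S 3Z; the north bank: 0S 2Z)
3. 3 scientists → the north bank.  (the south bank: 3S 3Z; the north bank: 3S 2Z)
4. 1 scientist ← the south bank.  (the south bank: 4S 3Z; the north bank: 2S 2Z)
5. 2 scientists and 1 zombie → the north bank.  (the south bank: 2S 2Z; the north bank: 4S 3Z)
6. 1 scientist ← the south bank.  (the south bank: 3S 2Z; the north bank: 3S 3Z)
7. 2 scientists and 1 zombie → the north bank.  (the south bank: 1S 1Z; the north bank: 5S 4Z)
8. 1 scientist ← the south bank.  (the south bank: 2S 1Z; the north bank: 4S 4Z)
9. 2 scientists and 1 zombie → the north bank.  (the south bank: 0S 0Z; the north bank: 6S 5Z)

9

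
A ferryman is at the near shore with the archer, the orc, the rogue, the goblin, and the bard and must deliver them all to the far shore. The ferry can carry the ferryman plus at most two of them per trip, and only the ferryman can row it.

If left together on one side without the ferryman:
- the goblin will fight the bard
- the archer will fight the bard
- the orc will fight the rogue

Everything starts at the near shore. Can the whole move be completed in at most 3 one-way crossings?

Counting alone: the ferryman can take at most 2 across per trip to the far shore, so moving all 5 needs at least 3 loaded trips out, with a return between consecutive ones — at least 5 crossings.
Since 3 < 5, 3 crossings cannot be enough. (The shortest complete plan in fact takes 5:)
1. Ferryman goes to the far shore with the bard and the orc.
2. Ferryman goes back to the near shore alone.
3. Ferryman goes to the far shore with the archer and the goblin.
4. Ferryman goes back to the near shore with the bard.
5. Ferryman goes to the far shore with the bard and the rogue.

No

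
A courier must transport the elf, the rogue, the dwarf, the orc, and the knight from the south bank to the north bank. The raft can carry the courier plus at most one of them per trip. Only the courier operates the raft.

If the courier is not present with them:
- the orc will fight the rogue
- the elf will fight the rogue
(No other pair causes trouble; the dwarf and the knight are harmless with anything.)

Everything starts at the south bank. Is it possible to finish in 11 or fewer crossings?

Yes

Yes — this plan uses 11 crossings (≤ 11):
1. Courier goes to the north bank with the rogue.
2. Courier goes back to the south bank alone.
3. Courier goes to the north bank with the elf.
4. Courier goes back to the south bank with the rogue.
5. Courier goes to the north bank with the orc.
6. Courier goes back to the south bank alone.
7. Courier goes to the north bank with the dwarf.
8. Courier goes back to the south bank alone.
9. Courier goes to the north bank with the knight.
10. Courier goes back to the south bank alone.
11. Courier goes to the north bank with the rogue.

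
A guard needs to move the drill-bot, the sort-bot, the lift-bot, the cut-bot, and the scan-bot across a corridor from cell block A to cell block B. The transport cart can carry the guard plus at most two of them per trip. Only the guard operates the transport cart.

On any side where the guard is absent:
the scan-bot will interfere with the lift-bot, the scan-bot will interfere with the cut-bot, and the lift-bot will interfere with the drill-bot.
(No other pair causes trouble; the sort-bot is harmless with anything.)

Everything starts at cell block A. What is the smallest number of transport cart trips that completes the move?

5

Counting alone: the guard can take at most 2 across per trip to cell block B, so moving all 5 needs at least 3 loaded trips out, with a return between consecutive ones — at least 5 crossings.
The plan below uses exactly 5 crossings, so it is optimal:
1. Guard goes to cell block B with the drill-bot and the scan-bot.  [cell block A: the cut-bot, the lift-bot, the sort-bot | cell block B: the drill-bot, the scan-bot]
2. Guard goes back to cell block A alone.  [cell block A: the cut-bot, the lift-bot, the sort-bot | cell block B: the drill-bot, the scan-bot]
3. Guard goes to cell block B with the sort-bot.  [cell block A: the cut-bot, the lift-bot | cell block B: the drill-bot, the scan-bot, the sort-bot]
4. Guard goes back to cell block A alone.  [cell block A: the cut-bot, the lift-bot | cell block B: the drill-bot, the scan-bot, the sort-bot]
5. Guard goes to cell block B with the cut-bot and the lift-bot.  [cell block A: — | cell block B: the cut-bot, the drill-bot, the lift-bot, the scan-bot, the sort-bot]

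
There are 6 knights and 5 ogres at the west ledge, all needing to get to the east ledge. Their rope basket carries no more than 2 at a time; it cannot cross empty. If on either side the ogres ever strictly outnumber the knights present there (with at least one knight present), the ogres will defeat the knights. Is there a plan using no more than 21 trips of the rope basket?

Yes

Yes — this plan uses 19 crossings (≤ 21):
1. 2 ogres → the east ledge.  (the west ledge: 6K 3O; the east ledge: 0K 2O)
2. 1 ogre ← the west ledge.  (the west ledge: 6K 4O; the east ledge: 0K 1O)
3. 2 ogres → the east ledge.  (the west ledge: 6K 2O; the east ledge: 0K 3O)
4. 1 ogre ← the west ledge.  (the west ledge: 6K 3O; the east ledge: 0K 2O)
5. 2 knights → the east ledge.  (the west ledge: 4K 3O; the east ledge: 2K 2O)
6. 1 ogre ← the west ledge.  (the west ledge: 4K 4O; the east ledge: 2K 1O)
7. 1 knight and 1 ogre → the east ledge.  (the west ledge: 3K 3O; the east ledge: 3K 2O)
8. 1 knight ← the west ledge.  (the west ledge: 4K 3O; the east ledge: 2K 2O)
9. 1 knight and 1 ogre → the east ledge.  (the west ledge: 3K 2O; the east ledge: 3K 3O)
10. 1 ogre ← the west ledge.  (the west ledge: 3K 3O; the east ledge: 3K 2O)
11. 1 knight and 1 ogre → the east ledge.  (the west ledge: 2K 2O; the east ledge: 4K 3O)
12. 1 knight ← the west ledge.  (the west ledge: 3K 2O; the east ledge: 3K 3O)
13. 1 knight and 1 ogre → the east ledge.  (the west ledge: 2K 1O; the east ledge: 4K 4O)
14. 1 ogre ← the west ledge.  (the west ledge: 2K 2O; the east ledge: 4K 3O)
15. 1 knight and 1 ogre → the east ledge.  (the west ledge: 1K 1O; the east ledge: 5K 4O)
16. 1 knight ← the west ledge.  (the west ledge: 2K 1O; the east ledge: 4K 4O)
17. 1 knight and 1 ogre → the east ledge.  (the west ledge: 1K 0O; the east ledge: 5K 5O)
18. 1 ogre ← the west ledge.  (the west ledge: 1K 1O; the east ledge: 5K 4O)
19. 1 knight and 1 ogre → the east ledge.  (the west ledge: 0K 0O; the east ledge: 6K 5O)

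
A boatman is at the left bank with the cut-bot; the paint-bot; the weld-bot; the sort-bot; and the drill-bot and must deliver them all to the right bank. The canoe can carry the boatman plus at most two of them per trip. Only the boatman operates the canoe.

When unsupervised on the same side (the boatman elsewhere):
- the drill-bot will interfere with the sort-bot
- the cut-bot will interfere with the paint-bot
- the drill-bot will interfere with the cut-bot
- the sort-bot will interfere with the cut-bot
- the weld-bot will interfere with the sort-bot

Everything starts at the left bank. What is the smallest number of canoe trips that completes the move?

7

Counting alone: the boatman can take at most 2 across per trip to the right bank, so moving all 5 needs at least 3 loaded trips out, with a return between consecutive ones — at least 5 crossings.
The safety rule pushes this higher. Following every safe sequence of crossings, the most of the 5 that can be at the right bank as the canoe arrives there on crossing 5 is 4 — never all 5.
So no plan with fewer than 7 crossings exists, and this one achieves 7:
1. Boatman goes to the right bank with the cut-bot and the sort-bot.  [the left bank: the drill-bot, the paint-bot, the weld-bot | the right bank: the cut-bot, the sort-bot]
2. Boatman goes back to the left bank with the cut-bot.  [the left bank: the cut-bot, the drill-bot, the paint-bot, the weld-bot | the right bank: the sort-bot]
3. Boatman goes to the right bank with the cut-bot and the paint-bot.  [the left bank: the drill-bot, the weld-bot | the right bank: the cut-bot, the paint-bot, the sort-bot]
4. Boatman goes back to the left bank with the cut-bot.  [the left bank: the cut-bot, the drill-bot, the weld-bot | the right bank: the paint-bot, the sort-bot]
5. Boatman goes to the right bank with the drill-bot and the weld-bot.  [the left bank: the cut-bot | the right bank: the drill-bot, the paint-bot, the sort-bot, the weld-bot]
6. Boatman goes back to the left bank with the sort-bot.  [the left bank: the cut-bot, the sort-bot | the right bank: the drill-bot, the paint-bot, the weld-bot]
7. Boatman goes to the right bank with the cut-bot and the sort-bot.  [the left bank: — | the right bank: the cut-bot, the drill-bot, the paint-bot, the sort-bot, the weld-bot]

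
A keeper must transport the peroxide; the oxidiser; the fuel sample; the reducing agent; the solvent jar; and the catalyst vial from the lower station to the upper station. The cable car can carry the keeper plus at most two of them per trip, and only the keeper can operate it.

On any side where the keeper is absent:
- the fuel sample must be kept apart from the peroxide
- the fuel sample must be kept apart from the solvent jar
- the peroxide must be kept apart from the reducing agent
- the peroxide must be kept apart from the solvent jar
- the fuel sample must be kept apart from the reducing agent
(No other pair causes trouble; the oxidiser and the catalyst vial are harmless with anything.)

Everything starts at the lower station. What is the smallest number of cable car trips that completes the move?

Counting alone: the keeper can take at most 2 across per trip to the upper station, so moving all 6 needs at least 3 loaded trips out, with a return between consecutive ones — at least 5 crossings.
The safety rule pushes this higher. Following every safe sequence of crossings, the most of the 6 that can be at the upper station as the cable car arrives there on crossings 5, 7 is 4, 5 respectively — never all 6.
So no plan with fewer than 9 crossings exists, and this one achieves 9:
1. Keeper goes to the upper station with the fuel sample and the peroxide.  [the lower station: the catalyst vial, the oxidiser, the reducing agent, the solvent jar | the upper station: the fuel sample, the peroxide]
2. Keeper goes back to the lower station with the peroxide.  [the lower station: the catalyst vial, the oxidiser, the peroxide, the reducing agent, the solvent jar | the upper station: the fuel sample]
3. Keeper goes to the upper station with the oxidiser and the peroxide.  [the lower station: the catalyst vial, the reducing agent, the solvent jar | the upper station: the fuel sample, the oxidiser, the peroxide]
4. Keeper goes back to the lower station with the peroxide.  [the lower station: the catalyst vial, the peroxide, the reducing agent, the solvent jar | the upper station: the fuel sample, the oxidiser]
5. Keeper goes to the upper station with the catalyst vial and the peroxide.  [the lower station: the reducing agent, the solvent jar | the upper station: the catalyst vial, the fuel sample, the oxidiser, the peroxide]
6. Keeper goes back to the lower station with the peroxide.  [the lower station: the peroxide, the reducing agent, the solvent jar | the upper station: the catalyst vial, the fuel sample, the oxidiser]
7. Keeper goes to the upper station with the reducing agent and the solvent jar.  [the lower station: the peroxide | the upper station: the catalyst vial, the fuel sample, the oxidiser, the reducing agent, the solvent jar]
8. Keeper goes back to the lower station with the fuel sample.  [the lower station: the fuel sample, the peroxide | the upper station: the catalyst vial, the oxidiser, the reducing agent, the solvent jar]
9. Keeper goes to the upper station with the fuel sample and the peroxide.  [the lower station: — | the upper station: the catalyst vial, the fuel sample, the oxidiser, the peroxide, the reducing agent, the solvent jar]

9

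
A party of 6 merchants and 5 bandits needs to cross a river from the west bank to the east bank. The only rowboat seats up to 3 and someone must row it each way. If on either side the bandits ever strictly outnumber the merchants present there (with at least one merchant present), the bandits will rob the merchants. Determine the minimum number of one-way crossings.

Counting alone: each trip to the east bank takes at most 3 across and each return brings at least 1 back, so after t trips out (and t−1 returns) at most 3t − (t−1) of the 11 are across; that first reaches 11 at t = 5, so at least 9 crossings are needed.
The plan below uses exactly 9 crossings, so it is optimal:
1. 3 bandits → the east bank.  (the west bank: 6M 2B; the east bank: 0M 3B)
2. 1 bandit ← the west bank.  (the west bank: 6M 3B; the east bank: 0M 2B)
3. 3 merchants → the east bank.  (the west bank: 3M 3B; the east bank: 3M 2B)
4. 1 merchant ← the west bank.  (the west bank: 4M 3B; the east bank: 2M 2B)
5. 2 merchants and 1 bandit → the east bank.  (the west bank: 2M 2B; the east bank: 4M 3B)
6. 1 merchant ← the west bank.  (the west bank: 3M 2B; the east bank: 3M 3B)
7. 2 merchants and 1 bandit → the east bank.  (the west bank: 1M 1B; the east bank: 5M 4B)
8. 1 merchant ← the west bank.  (the west bank: 2M 1B; the east bank: 4M 4B)
9. 2 merchants and 1 bandit → the east bank.  (the west bank: 0M 0B; the east bank: 6M 5B)

9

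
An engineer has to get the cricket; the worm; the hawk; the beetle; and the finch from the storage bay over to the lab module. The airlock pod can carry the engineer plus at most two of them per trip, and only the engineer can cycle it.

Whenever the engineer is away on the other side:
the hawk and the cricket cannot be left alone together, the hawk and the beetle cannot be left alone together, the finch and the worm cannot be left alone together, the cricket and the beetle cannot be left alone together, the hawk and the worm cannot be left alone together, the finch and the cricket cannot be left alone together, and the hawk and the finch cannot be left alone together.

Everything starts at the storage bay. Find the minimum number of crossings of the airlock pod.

Whatever the first load, the items left behind include a forbidden pair without the engineer. No opening move is safe, so no plan exists.

impossible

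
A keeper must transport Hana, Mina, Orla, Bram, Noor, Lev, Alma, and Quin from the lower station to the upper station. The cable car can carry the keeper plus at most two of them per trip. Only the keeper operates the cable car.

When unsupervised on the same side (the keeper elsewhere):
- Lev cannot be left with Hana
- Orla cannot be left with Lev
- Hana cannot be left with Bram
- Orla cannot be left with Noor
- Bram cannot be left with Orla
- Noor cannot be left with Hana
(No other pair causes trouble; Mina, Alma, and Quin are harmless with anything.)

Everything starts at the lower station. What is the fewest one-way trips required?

Counting alone: the keeper can take at most 2 across per trip to the upper station, so moving all 8 needs at least 4 loaded trips out, with a return between consecutive ones — at least 7 crossings.
The safety rule pushes this higher. Following every safe sequence of crossings, the most of the 8 that can be at the upper station as the cable car arrives there on crossing 7 is 7 — never all 8.
So no plan with fewer than 9 crossings exists, and this one achieves 9:
1. Keeper goes to the upper station with Hana and Orla.  [the lower station: Alma, Bram, Lev, Mina, Noor, Quin | the upper station: Hana, Orla]
2. Keeper goes back to the lower station alone.  [the lower station: Alma, Bram, Lev, Mina, Noor, Quin | the upper station: Hana, Orla]
3. Keeper goes to the upper station with Bram and Mina.  [the lower station: Alma, Lev, Noor, Quin | the upper station: Bram, Hana, Mina, Orla]
4. Keeper goes back to the lower station with Hana and Orla.  [the lower station: Alma, Hana, Lev, Noor, Orla, Quin | the upper station: Bram, Mina]
5. Keeper goes to the upper station with Lev and Noor.  [the lower station: Alma, Hana, Orla, Quin | the upper station: Bram, Lev, Mina, Noor]
6. Keeper goes back to the lower station alone.  [the lower station: Alma, Hana, Orla, Quin | the upper station: Bram, Lev, Mina, Noor]
7. Keeper goes to the upper station with Alma and Quin.  [the lower station: Hana, Orla | the upper station: Alma, Bram, Lev, Mina, Noor, Quin]
8. Keeper goes back to the lower station alone.  [the lower station: Hana, Orla | the upper station: Alma, Bram, Lev, Mina, Noor, Quin]
9. Keeper goes to the upper station with Hana and Orla.  [the lower station: — | the upper station: Alma, Bram, Hana, Lev, Mina, Noor, Orla, Quin]

9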